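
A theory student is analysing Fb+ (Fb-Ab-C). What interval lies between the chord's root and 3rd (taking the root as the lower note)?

major third

Root = Fb; 3rd = Ab.
Counting 3 letters and 4 half steps from Fb gives a major third.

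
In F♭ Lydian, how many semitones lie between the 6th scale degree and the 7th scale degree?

The scale is F♭ G♭ A♭ B♭ C♭ D♭ E♭.
D♭ up to E♭ is a major second — 2 semitones.

2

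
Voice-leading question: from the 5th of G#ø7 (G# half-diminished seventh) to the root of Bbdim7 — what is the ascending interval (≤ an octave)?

The 5th of G#ø7 (G# half-diminished seventh) is D; the root of Bbdim7 is Bb.
From D to Bb: 8 semitones over a sixth = minor.

minor 6th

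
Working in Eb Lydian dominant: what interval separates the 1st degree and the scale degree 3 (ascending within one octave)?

Eb lydian dominant: Eb F G A Bb C Db.
1st degree = Eb; 3rd scale degree = G.
From Eb to G is 4 semitones, exactly the major third.

major third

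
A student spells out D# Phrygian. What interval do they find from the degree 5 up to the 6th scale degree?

minor second

Spelling D# Phrygian: D# E F# G# A# B C#.
That puts A# below B.
From A# to B: 1 semitone over a second = minor.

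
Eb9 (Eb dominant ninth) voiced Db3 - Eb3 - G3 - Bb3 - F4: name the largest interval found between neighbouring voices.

perfect fifth

Adjacent intervals: Db3→Eb3 = major second; Eb3→G3 = major third; G3→Bb3 = minor third; Bb3→F4 = perfect fifth.
The largest is Bb3 to F4, a perfect fifth (7 semitones).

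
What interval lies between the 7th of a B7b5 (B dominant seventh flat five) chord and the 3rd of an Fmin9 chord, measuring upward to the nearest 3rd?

diminished octave

The 7th of B7b5 (B dominant seventh flat five) is A; the 3rd of Fmin9 is Ab.
From A to Ab: 11 semitones over an octave = diminished.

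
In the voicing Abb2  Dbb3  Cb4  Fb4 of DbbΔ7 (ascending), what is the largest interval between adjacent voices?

Adjacent intervals: Abb2→Dbb3 = perfect fourth; Dbb3→Cb4 = major seventh; Cb4→Fb4 = perfect fourth.
The largest is Dbb3 to Cb4, a major seventh (11 semitones).

major 7th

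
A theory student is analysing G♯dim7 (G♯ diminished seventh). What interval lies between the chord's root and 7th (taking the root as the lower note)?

diminished 7th

G♯ diminished seventh is spelled G♯, B, D, F.
So we need the interval from G♯ up to F.
7 letter names make it a seventh; at 9 semitones (a whole step narrower than major) the quality is diminished.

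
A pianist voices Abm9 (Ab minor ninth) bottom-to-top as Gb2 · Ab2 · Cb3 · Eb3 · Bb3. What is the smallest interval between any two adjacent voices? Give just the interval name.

major second

Adjacent intervals: Gb2→Ab2 = major second; Ab2→Cb3 = minor third; Cb3→Eb3 = major third; Eb3→Bb3 = perfect fifth.
The smallest is Gb2 to Ab2, a major second (2 semitones).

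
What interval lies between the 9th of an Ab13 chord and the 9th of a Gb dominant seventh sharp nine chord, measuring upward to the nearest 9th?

M7

Ab13 has Bb as its 9th, and Gb dominant seventh sharp nine has A as its 9th.
From Bb to A is 11 semitones, exactly the major seventh.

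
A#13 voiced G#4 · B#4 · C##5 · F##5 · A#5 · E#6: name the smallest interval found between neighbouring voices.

major second

Adjacent intervals: G#4→B#4 = major third; B#4→C##5 = major second; C##5→F##5 = perfect fourth; F##5→A#5 = minor third; A#5→E#6 = perfect fifth.
The smallest is B#4 to C##5, a major second (2 semitones).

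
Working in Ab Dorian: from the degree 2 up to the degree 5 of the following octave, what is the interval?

Ab dorian: Ab Bb Cb Db Eb F Gb.
That puts Bb below Eb.
From Bb to Eb is 17 semitones, exactly the perfect eleventh.

perfect 11th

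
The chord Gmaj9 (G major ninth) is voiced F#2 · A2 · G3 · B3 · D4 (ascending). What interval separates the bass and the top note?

The outer voices are F#2 and D4.
F# up to D is 20 semitones, a half step narrower than a major thirteenth, so the interval is minor.

m13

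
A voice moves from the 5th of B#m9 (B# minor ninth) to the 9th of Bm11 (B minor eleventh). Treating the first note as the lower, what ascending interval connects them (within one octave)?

B#m9 (B# minor ninth) has F## as its 5th, and Bm11 (B minor eleventh) has C# as its 9th.
5 letter names make it a fifth; at 6 semitones (a half step narrower than perfect) the quality is diminished.

d5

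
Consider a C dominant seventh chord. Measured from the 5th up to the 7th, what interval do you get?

minor 3rd

C7: C–E–G–Bb.
That puts G below Bb.
From G to Bb: 3 semitones over a third = minor.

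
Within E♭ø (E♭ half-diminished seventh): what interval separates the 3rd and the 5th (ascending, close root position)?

Spelling the chord: E♭ G♭ B𝄫 D♭.
So we need the interval from G♭ up to B𝄫.
From G♭ to B𝄫: 3 semitones over a third = minor.

minor third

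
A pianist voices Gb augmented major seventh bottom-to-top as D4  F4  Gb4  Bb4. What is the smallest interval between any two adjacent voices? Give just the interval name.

Adjacent intervals: D4→F4 = minor third; F4→Gb4 = minor second; Gb4→Bb4 = major third.
The smallest is F4 to Gb4, a minor second (1 semitone).

minor 2nd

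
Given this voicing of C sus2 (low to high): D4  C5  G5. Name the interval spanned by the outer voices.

The outer voices are D4 and G5.
D up to G spans 11 letter names and 17 semitones — a perfect eleventh.

P11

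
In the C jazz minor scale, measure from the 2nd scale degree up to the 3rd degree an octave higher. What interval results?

minor ninth

Spelling the C jazz minor scale: C D E♭ F G A B.
So we need the interval from D up to E♭.
9 letter names make it a ninth; at 13 semitones (a half step narrower than major) the quality is minor.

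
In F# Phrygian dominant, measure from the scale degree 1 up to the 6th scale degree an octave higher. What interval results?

Spelling F# Phrygian dominant: F# G A# B C# D E.
So we need the interval from F# up to D.
13 letter names make it a thirteenth; at 20 semitones (a half step narrower than major) the quality is minor.

minor 13th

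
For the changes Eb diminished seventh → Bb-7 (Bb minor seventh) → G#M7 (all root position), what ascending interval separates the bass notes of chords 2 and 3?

augmented sixth

The roots are Bb and G#.
From Bb to G#: 10 semitones over a sixth = augmented.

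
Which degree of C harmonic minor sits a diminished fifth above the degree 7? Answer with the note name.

F

The scale is C D E♭ F G A♭ B.
The degree 7 is B; a diminished fifth above that is F — scale degree 4.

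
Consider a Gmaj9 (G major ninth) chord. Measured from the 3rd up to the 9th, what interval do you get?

G major ninth: G–B–D–F♯–A.
That puts B below A.
B up to A is 10 semitones, a half step narrower than a major seventh, so the interval is minor.

minor seventh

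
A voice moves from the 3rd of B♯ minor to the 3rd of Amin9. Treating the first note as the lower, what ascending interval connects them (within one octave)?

B♯ minor has D♯ as its 3rd, and Amin9 has C as its 3rd.
From D♯ to C: 9 semitones over a seventh = diminished.

diminished seventh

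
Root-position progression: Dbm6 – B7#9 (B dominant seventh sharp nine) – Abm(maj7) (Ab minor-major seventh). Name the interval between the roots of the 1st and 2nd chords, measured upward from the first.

augmented sixth

The roots are Db and B.
6 letter names make it a sixth; at 10 semitones (a half step wider than major) the quality is augmented.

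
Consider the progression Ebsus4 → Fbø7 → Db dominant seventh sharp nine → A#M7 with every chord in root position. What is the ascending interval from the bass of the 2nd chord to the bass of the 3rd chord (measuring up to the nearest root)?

major sixth

The roots are Fb and Db.
From Fb to Db is 9 semitones, exactly the major sixth.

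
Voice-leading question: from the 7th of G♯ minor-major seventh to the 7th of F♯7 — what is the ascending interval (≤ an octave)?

G♯ minor-major seventh has F𝄪 as its 7th, and F♯7 has E as its 7th.
F𝄪 up to E is 9 semitones, a whole step narrower than a major seventh, so the interval is diminished.

diminished 7th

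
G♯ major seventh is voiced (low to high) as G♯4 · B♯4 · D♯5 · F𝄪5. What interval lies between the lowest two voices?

Those voices are G♯4 and B♯4.
G♯ up to B♯ spans 3 letter names and 4 semitones — a major third.

major third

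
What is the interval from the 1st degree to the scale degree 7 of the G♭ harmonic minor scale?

Spelling the G♭ harmonic minor scale: G♭ A♭ B𝄫 C♭ D♭ E𝄫 F.
1st degree = G♭; 7th degree = F.
G♭ up to F spans 7 letter names and 11 semitones — a major seventh.

major seventh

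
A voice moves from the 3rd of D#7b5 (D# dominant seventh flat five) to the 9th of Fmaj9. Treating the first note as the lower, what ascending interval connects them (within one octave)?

D#7b5 (D# dominant seventh flat five) has F## as its 3rd, and Fmaj9 has G as its 9th.
2 letter names make it a second; at 0 semitones (a whole step narrower than major) the quality is diminished.

diminished second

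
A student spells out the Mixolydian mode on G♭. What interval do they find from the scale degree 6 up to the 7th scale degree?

minor second

The scale runs G♭ A♭ B♭ C♭ D♭ E♭ F♭.
The scale degree 6 is E♭ and the 7th degree is F♭.
E♭ up to F♭ is 1 semitone, a half step narrower than a major second, so the interval is minor.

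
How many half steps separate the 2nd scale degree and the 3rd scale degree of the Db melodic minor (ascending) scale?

1

The scale is Db Eb Fb Gb Ab Bb C.
Eb up to Fb is a minor second — 1 semitone.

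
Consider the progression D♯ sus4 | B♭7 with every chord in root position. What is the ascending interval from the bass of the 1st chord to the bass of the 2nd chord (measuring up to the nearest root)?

diminished sixth

The roots are D♯ and B♭.
From D♯ to B♭: 7 semitones over a sixth = diminished.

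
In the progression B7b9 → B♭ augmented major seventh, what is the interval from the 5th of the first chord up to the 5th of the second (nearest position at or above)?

B7b9 has F♯ as its 5th, and B♭ augmented major seventh has F♯ as its 5th.
Counting 1 letters and 0 half steps from F♯ gives a perfect unison.

P1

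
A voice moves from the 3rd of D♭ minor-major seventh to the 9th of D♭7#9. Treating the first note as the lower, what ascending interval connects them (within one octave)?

augmented 7th

The 3rd of D♭ minor-major seventh is F♭; the 9th of D♭7#9 is E.
F♭ up to E is 12 semitones, a half step wider than a major seventh, so the interval is augmented.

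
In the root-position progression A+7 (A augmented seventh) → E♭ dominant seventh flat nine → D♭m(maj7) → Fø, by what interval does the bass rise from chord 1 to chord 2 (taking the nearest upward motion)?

diminished 5th

The roots are A and E♭.
From A to E♭: 6 semitones over a fifth = diminished.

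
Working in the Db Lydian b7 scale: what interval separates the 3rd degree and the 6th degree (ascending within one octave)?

Spelling the Db Lydian b7 scale: Db Eb F G Ab Bb Cb.
3rd degree = F; 6th scale degree = Bb.
F up to Bb spans 4 letter names and 5 semitones — a perfect fourth.

perfect fourth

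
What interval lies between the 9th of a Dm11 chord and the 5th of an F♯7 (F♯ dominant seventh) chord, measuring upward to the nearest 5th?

Dm11 has E as its 9th, and F♯7 (F♯ dominant seventh) has C♯ as its 5th.
E up to C♯ spans 6 letter names and 9 semitones — a major sixth.

major sixth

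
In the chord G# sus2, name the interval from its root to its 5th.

perfect fifth

The chord tones of G#sus2 (G# sus2) are G#-A#-D#.
The root is G# and the 5th is D#.
From G# to D# is 7 semitones, exactly the perfect fifth.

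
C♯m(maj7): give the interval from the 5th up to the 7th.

The chord tones of C♯ minor-major seventh are C♯-E-G♯-B♯.
That puts G♯ below B♯.
G♯ up to B♯ spans 3 letter names and 4 semitones — a major third.

major third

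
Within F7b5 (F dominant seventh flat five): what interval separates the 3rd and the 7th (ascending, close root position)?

Spelling the chord: F–A–Cb–Eb.
3rd = A; 7th = Eb.
A up to Eb is 6 semitones, a half step narrower than a perfect fifth, so the interval is diminished.
This 3–7 tritone is the characteristic tension at the heart of the dominant sound.

diminished fifth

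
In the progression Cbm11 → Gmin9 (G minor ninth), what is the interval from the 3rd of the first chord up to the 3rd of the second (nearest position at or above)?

The 3rd of Cbm11 is Ebb; the 3rd of Gmin9 (G minor ninth) is Bb.
From Ebb to Bb: 8 semitones over a fifth = augmented.

augmented 5th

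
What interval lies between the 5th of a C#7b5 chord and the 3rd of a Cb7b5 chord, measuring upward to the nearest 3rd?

The 5th of C#7b5 is G; the 3rd of Cb7b5 is Eb.
G up to Eb is 8 semitones, a half step narrower than a major sixth, so the interval is minor.

minor sixth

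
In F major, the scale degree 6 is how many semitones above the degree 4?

4

The scale is F G A Bb C D E.
Bb up to D is a major third — 4 semitones.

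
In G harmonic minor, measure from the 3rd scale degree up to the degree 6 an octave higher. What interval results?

G harmonic minor: G A Bb C D Eb F#.
That puts Bb below Eb.
Bb up to Eb spans 11 letter names and 17 semitones — a perfect eleventh.

perfect eleventh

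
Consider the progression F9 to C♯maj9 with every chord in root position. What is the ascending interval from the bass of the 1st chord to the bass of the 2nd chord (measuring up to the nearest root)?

The roots are F and C♯.
From F to C♯: 8 semitones over a fifth = augmented.

augmented fifth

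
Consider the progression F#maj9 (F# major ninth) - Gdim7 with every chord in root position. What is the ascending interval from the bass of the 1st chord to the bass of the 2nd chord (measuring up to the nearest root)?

minor 2nd

The roots are F# and G.
2 letter names make it a second; at 1 semitone (a half step narrower than major) the quality is minor.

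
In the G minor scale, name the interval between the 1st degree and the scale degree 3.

m3

G natural minor: G A Bb C D Eb F.
So we need the interval from G up to Bb.
3 letter names make it a third; at 3 semitones (a half step narrower than major) the quality is minor.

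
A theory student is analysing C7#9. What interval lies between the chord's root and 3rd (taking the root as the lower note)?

major third

C dominant seventh sharp nine is spelled C, E, G, Bb, D#.
So we need the interval from C up to E.
Counting 3 letters and 4 half steps from C gives a major third.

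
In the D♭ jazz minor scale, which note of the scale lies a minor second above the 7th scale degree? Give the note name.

Db

The scale is D♭ E♭ F♭ G♭ A♭ B♭ C.
The 7th scale degree is C; a minor second above that is D♭ — scale degree 1.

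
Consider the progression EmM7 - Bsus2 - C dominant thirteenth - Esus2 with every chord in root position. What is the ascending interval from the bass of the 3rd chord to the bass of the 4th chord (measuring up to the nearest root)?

M3

The roots are C and E.
Counting 3 letters and 4 half steps from C gives a major third.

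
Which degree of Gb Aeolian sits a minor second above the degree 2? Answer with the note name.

The scale is Gb Ab Bbb Cb Db Ebb Fb.
The degree 2 is Ab; a minor second above that is Bbb — scale degree 3.

Bbb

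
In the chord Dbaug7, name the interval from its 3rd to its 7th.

Spelling the chord: Db, F, A, Cb.
The 3rd is F and the 7th is Cb.
5 letter names make it a fifth; at 6 semitones (a half step narrower than perfect) the quality is diminished.

diminished fifth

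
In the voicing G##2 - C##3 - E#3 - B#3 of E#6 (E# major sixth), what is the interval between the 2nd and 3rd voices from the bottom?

minor third

Those voices are C##3 and E#3.
3 letter names make it a third; at 3 semitones (a half step narrower than major) the quality is minor.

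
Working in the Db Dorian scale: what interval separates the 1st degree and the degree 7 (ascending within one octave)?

m7

The scale runs Db Eb Fb Gb Ab Bb Cb.
So we need the interval from Db up to Cb.
7 letter names make it a seventh; at 10 semitones (a half step narrower than major) the quality is minor.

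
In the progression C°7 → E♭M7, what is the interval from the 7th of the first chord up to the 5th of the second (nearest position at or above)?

C°7 has B𝄫 as its 7th, and E♭M7 has B♭ as its 5th.
From B𝄫 to B♭: 1 semitone over a unison = augmented.

augmented unison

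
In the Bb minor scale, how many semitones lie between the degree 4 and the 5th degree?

2

The scale is Bb C Db Eb F Gb Ab.
Eb up to F is a major second — 2 semitones.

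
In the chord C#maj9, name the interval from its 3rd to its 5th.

minor third

The chord tones of C#maj9 (C# major ninth) are C# E# G# B# D#.
So we need the interval from E# up to G#.
E# up to G# is 3 semitones, a half step narrower than a major third, so the interval is minor.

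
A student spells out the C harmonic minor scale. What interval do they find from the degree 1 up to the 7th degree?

The scale runs C D E♭ F G A♭ B.
So we need the interval from C up to B.
Counting 7 letters and 11 half steps from C gives a major seventh.

major seventh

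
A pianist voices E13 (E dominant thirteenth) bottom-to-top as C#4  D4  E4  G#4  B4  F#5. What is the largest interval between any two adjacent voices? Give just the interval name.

perfect 5th

Adjacent intervals: C#4→D4 = minor second; D4→E4 = major second; E4→G#4 = major third; G#4→B4 = minor third; B4→F#5 = perfect fifth.
The largest is B4 to F#5, a perfect fifth (7 semitones).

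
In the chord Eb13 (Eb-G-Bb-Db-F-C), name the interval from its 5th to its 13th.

5th = Bb; 13th = C.
Counting 9 letters and 14 half steps from Bb gives a major ninth.

major ninth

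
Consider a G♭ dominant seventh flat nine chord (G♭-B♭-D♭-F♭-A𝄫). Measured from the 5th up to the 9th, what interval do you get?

diminished fifth

So we need the interval from D♭ up to A𝄫.
D♭ up to A𝄫 is 6 semitones, a half step narrower than a perfect fifth, so the interval is diminished.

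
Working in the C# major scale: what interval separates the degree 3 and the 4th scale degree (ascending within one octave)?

The scale runs C# D# E# F# G# A# B#.
Degree 3 = E#; 4th scale degree = F#.
E# up to F# is 1 semitone, a half step narrower than a major second, so the interval is minor.

m2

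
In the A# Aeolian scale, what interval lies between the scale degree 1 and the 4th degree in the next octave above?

Spelling the A# Aeolian scale: A# B# C# D# E# F# G#.
That puts A# below D#.
A# up to D# spans 11 letter names and 17 semitones — a perfect eleventh.

P11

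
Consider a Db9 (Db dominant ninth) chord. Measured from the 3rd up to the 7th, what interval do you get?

The chord tones of Db9 (Db dominant ninth) are Db–F–Ab–Cb–Eb.
The 3rd is F and the 7th is Cb.
From F to Cb: 6 semitones over a fifth = diminished.
That tritone between 3rd and 7th is what gives the dominant seventh its pull toward resolution.

diminished fifth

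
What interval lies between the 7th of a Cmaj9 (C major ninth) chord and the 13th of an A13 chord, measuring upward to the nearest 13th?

The 7th of Cmaj9 (C major ninth) is B; the 13th of A13 is F♯.
From B to F♯ is 7 semitones, exactly the perfect fifth.

perfect fifth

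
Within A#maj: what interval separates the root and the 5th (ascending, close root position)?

P5

The chord tones of A# (A# major) are A# C## E#.
Root = A#; 5th = E#.
From A# to E# is 7 semitones, exactly the perfect fifth.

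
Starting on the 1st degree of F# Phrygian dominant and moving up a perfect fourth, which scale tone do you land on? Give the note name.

B

The scale is F# G A# B C# D E.
The 1st degree is F#; a perfect fourth above that is B — scale degree 4.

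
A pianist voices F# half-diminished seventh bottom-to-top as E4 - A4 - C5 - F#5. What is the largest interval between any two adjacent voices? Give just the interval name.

augmented 4th

Adjacent intervals: E4→A4 = perfect fourth; A4→C5 = minor third; C5→F#5 = augmented fourth.
The largest is C5 to F#5, an augmented fourth (6 semitones).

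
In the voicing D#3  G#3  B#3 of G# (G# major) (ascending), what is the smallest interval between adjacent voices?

major third

Adjacent intervals: D#3→G#3 = perfect fourth; G#3→B#3 = major third.
The smallest is G#3 to B#3, a major third (4 semitones).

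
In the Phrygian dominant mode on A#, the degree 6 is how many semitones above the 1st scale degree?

The scale is A# B C## D# E# F# G#.
A# up to F# is a minor sixth — 8 semitones.

8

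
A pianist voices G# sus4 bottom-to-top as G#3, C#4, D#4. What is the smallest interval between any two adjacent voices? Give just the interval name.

Adjacent intervals: G#3→C#4 = perfect fourth; C#4→D#4 = major second.
The smallest is C#4 to D#4, a major second (2 semitones).

major second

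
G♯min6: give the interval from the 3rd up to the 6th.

G♯min6 is spelled G♯ B D♯ E♯.
3rd = B; 6th = E♯.
From B to E♯: 6 semitones over a fourth = augmented.

A4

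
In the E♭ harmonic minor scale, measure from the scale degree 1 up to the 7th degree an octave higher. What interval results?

major fourteenth

E♭ harmonic minor: E♭ F G♭ A♭ B♭ C♭ D.
Scale degree 1 = E♭; scale degree 7 (up an octave) = D.
E♭ up to D spans 14 letter names and 23 semitones — a major fourteenth.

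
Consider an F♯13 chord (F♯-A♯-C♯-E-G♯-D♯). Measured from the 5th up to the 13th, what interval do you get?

So we need the interval from C♯ up to D♯.
Counting 9 letters and 14 half steps from C♯ gives a major ninth.

major ninth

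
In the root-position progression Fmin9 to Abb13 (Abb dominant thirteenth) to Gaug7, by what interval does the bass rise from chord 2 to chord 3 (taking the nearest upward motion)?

The roots are Abb and G.
Abb up to G is 12 semitones, a half step wider than a major seventh, so the interval is augmented.

augmented 7th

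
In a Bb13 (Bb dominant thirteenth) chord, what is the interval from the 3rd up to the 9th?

minor seventh

Spelling the chord: Bb–D–F–Ab–C–G.
The 3rd is D and the 9th is C.
D up to C is 10 semitones, a half step narrower than a major seventh, so the interval is minor.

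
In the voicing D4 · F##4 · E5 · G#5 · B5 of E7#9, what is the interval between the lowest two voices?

Those voices are D4 and F##4.
From D to F##: 5 semitones over a third = augmented.

augmented 3rd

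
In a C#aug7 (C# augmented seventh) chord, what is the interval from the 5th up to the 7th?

diminished 3rd

C# augmented seventh is spelled C# E# G## B.
The 5th is G## and the 7th is B.
From G## to B: 2 semitones over a third = diminished.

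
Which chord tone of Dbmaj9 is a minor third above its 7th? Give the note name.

Dbmaj9 (Db major ninth) is spelled Db F Ab C Eb.
The 7th is C. A minor third above C is Eb.
Eb is the chord's 9th.

Eb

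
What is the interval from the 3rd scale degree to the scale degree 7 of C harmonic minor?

augmented 5th

The scale runs C D E♭ F G A♭ B.
That puts E♭ below B.
From E♭ to B: 8 semitones over a fifth = augmented.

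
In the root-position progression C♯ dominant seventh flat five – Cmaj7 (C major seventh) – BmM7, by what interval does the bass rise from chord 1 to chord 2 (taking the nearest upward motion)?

diminished octave

The roots are C♯ and C.
From C♯ to C: 11 semitones over an octave = diminished.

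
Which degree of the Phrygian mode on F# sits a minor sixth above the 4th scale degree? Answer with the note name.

G

The scale is F# G A B C# D E.
The 4th scale degree is B; a minor sixth above that is G — scale degree 2.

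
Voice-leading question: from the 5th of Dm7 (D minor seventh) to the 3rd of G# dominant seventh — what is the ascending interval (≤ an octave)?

augmented 2nd

The 5th of Dm7 (D minor seventh) is A; the 3rd of G# dominant seventh is B#.
A up to B# is 3 semitones, a half step wider than a major second, so the interval is augmented.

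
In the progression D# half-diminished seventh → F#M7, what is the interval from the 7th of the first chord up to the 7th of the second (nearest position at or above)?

major third

D# half-diminished seventh has C# as its 7th, and F#M7 has E# as its 7th.
C# up to E# spans 3 letter names and 4 semitones — a major third.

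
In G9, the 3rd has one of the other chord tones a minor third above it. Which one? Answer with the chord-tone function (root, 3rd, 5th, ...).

5th

G dominant ninth is spelled G B D F A.
The 3rd is B. A minor third above B is D.
D is the chord's 5th.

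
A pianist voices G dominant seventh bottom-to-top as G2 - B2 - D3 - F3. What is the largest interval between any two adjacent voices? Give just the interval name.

Adjacent intervals: G2→B2 = major third; B2→D3 = minor third; D3→F3 = minor third.
The largest is G2 to B2, a major third (4 semitones).

M3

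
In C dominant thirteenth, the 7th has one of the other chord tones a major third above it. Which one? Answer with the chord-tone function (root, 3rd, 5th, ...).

The chord tones of C13 are C-E-G-B♭-D-A.
The 7th is B♭. A major third above B♭ is D.
D is the chord's 9th.

9th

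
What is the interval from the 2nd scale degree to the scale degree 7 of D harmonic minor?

major 6th

D harmonic minor: D E F G A B♭ C♯.
The 2nd scale degree is E and the scale degree 7 is C♯.
From E to C♯ is 9 semitones, exactly the major sixth.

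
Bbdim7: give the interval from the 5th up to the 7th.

Bb°7: Bb Db Fb Abb.
So we need the interval from Fb up to Abb.
Fb up to Abb is 3 semitones, a half step narrower than a major third, so the interval is minor.

minor third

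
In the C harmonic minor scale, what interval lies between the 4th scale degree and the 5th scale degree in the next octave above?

The scale runs C D E♭ F G A♭ B.
So we need the interval from F up to G.
Counting 9 letters and 14 half steps from F gives a major ninth.

major 9th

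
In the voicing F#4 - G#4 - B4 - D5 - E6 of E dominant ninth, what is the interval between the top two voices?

Those voices are D5 and E6.
D up to E spans 9 letter names and 14 semitones — a major ninth.

major 9th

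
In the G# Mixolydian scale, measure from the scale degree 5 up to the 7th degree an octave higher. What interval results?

minor tenth

The scale runs G# A# B# C# D# E# F#.
So we need the interval from D# up to F#.
D# up to F# is 15 semitones, a half step narrower than a major tenth, so the interval is minor.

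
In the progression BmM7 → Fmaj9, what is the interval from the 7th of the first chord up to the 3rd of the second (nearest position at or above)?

diminished octave

BmM7 has A♯ as its 7th, and Fmaj9 has A as its 3rd.
8 letter names make it an octave; at 11 semitones (a half step narrower than perfect) the quality is diminished.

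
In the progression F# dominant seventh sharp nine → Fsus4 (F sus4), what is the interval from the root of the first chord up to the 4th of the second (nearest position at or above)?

diminished fourth

The root of F# dominant seventh sharp nine is F#; the 4th of Fsus4 (F sus4) is Bb.
4 letter names make it a fourth; at 4 semitones (a half step narrower than perfect) the quality is diminished.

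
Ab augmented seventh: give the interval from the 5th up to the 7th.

The chord tones of Ab augmented seventh are Ab–C–E–Gb.
That puts E below Gb.
E up to Gb is 2 semitones, a whole step narrower than a major third, so the interval is diminished.

diminished 3rd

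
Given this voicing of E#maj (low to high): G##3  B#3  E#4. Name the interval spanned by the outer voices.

The outer voices are G##3 and E#4.
6 letter names make it a sixth; at 8 semitones (a half step narrower than major) the quality is minor.

minor sixth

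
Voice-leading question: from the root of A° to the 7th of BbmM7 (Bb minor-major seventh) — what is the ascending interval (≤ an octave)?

P1

The root of A° is A; the 7th of BbmM7 (Bb minor-major seventh) is A.
A up to A spans 1 letter names and 0 semitones — a perfect unison.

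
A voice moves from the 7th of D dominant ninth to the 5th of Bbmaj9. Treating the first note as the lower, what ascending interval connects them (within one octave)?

perfect fourth

D dominant ninth has C as its 7th, and Bbmaj9 has F as its 5th.
From C to F is 5 semitones, exactly the perfect fourth.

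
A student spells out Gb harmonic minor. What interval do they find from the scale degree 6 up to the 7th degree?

augmented second

Spelling Gb harmonic minor: Gb Ab Bbb Cb Db Ebb F.
That puts Ebb below F.
Ebb up to F is 3 semitones, a half step wider than a major second, so the interval is augmented.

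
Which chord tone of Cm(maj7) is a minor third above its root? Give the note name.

Eb

C minor-major seventh: C–Eb–G–B.
The root is C. A minor third above C is Eb.
Eb is the chord's 3rd.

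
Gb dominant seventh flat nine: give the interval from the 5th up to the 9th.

d5

Gb dominant seventh flat nine is spelled Gb-Bb-Db-Fb-Abb.
The 5th is Db and the 9th is Abb.
Db up to Abb is 6 semitones, a half step narrower than a perfect fifth, so the interval is diminished.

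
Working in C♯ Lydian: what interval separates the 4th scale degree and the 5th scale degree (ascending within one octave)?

minor 2nd

The scale runs C♯ D♯ E♯ F𝄪 G♯ A♯ B♯.
4th scale degree = F𝄪; 5th scale degree = G♯.
From F𝄪 to G♯: 1 semitone over a second = minor.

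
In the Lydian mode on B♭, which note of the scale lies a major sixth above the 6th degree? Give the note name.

E

The scale is B♭ C D E F G A.
The 6th degree is G; a major sixth above that is E — scale degree 4.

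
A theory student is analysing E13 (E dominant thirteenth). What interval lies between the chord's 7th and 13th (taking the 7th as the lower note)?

The chord tones of E13 (E dominant thirteenth) are E G# B D F# C#.
7th = D; 13th = C#.
D up to C# spans 7 letter names and 11 semitones — a major seventh.

major 7th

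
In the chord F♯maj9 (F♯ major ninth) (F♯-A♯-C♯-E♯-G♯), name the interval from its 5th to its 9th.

P5

So we need the interval from C♯ up to G♯.
From C♯ to G♯ is 7 semitones, exactly the perfect fifth.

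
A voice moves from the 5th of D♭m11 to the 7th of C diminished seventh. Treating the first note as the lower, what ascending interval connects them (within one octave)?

D♭m11 has A♭ as its 5th, and C diminished seventh has B𝄫 as its 7th.
From A♭ to B𝄫: 1 semitone over a second = minor.

minor second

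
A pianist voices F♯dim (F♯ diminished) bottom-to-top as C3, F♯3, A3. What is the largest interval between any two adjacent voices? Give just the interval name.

augmented fourth

Adjacent intervals: C3→F♯3 = augmented fourth; F♯3→A3 = minor third.
The largest is C3 to F♯3, an augmented fourth (6 semitones).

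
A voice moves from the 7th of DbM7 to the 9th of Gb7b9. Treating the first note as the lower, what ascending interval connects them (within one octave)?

diminished sixth

DbM7 has C as its 7th, and Gb7b9 has Abb as its 9th.
6 letter names make it a sixth; at 7 semitones (a whole step narrower than major) the quality is diminished.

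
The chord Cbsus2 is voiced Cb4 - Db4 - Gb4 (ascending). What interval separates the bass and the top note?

perfect fifth

The outer voices are Cb4 and Gb4.
Cb up to Gb spans 5 letter names and 7 semitones — a perfect fifth.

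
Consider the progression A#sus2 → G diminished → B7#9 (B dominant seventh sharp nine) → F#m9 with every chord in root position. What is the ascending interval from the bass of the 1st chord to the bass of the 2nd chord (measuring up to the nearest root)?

diminished 7th

The roots are A# and G.
From A# to G: 9 semitones over a seventh = diminished.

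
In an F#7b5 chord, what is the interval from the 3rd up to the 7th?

d5

The chord tones of F# dominant seventh flat five are F#, A#, C, E.
So we need the interval from A# up to E.
From A# to E: 6 semitones over a fifth = diminished.
That tritone between 3rd and 7th is what gives the dominant seventh its pull toward resolution.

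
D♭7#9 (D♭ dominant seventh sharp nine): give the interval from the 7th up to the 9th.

A3

The chord tones of D♭7#9 (D♭ dominant seventh sharp nine) are D♭, F, A♭, C♭, E.
7th = C♭; 9th = E.
From C♭ to E: 5 semitones over a third = augmented.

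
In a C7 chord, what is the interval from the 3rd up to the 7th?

d5

Spelling the chord: C, E, G, Bb.
The 3rd is E and the 7th is Bb.
From E to Bb: 6 semitones over a fifth = diminished.
That tritone between 3rd and 7th is what gives the dominant seventh its pull toward resolution.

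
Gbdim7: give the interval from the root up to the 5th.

diminished 5th

Gb°7: Gb–Bbb–Dbb–Fbb.
So we need the interval from Gb up to Dbb.
From Gb to Dbb: 6 semitones over a fifth = diminished.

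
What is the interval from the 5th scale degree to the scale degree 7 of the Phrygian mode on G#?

minor third

Spelling the Phrygian mode on G#: G# A B C# D# E F#.
The 5th scale degree is D# and the scale degree 7 is F#.
3 letter names make it a third; at 3 semitones (a half step narrower than major) the quality is minor.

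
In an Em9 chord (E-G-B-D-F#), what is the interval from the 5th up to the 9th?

P5

5th = B; 9th = F#.
From B to F# is 7 semitones, exactly the perfect fifth.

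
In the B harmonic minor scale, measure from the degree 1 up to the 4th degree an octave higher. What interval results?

P11

Spelling the B harmonic minor scale: B C# D E F# G A#.
So we need the interval from B up to E.
Counting 11 letters and 17 half steps from B gives a perfect eleventh.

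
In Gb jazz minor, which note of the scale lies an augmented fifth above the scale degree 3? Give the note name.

F

The scale is Gb Ab Bbb Cb Db Eb F.
The scale degree 3 is Bbb; an augmented fifth above that is F — scale degree 7.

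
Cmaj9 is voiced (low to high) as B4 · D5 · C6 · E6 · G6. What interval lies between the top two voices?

Those voices are E6 and G6.
E up to G is 3 semitones, a half step narrower than a major third, so the interval is minor.

minor third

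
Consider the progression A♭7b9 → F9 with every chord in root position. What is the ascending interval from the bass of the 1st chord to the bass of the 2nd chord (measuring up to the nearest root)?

major sixth

The roots are A♭ and F.
A♭ up to F spans 6 letter names and 9 semitones — a major sixth.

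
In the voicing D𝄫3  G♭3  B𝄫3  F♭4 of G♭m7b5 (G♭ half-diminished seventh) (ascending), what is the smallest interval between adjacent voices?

minor third

Adjacent intervals: D𝄫3→G♭3 = augmented fourth; G♭3→B𝄫3 = minor third; B𝄫3→F♭4 = perfect fifth.
The smallest is G♭3 to B𝄫3, a minor third (3 semitones).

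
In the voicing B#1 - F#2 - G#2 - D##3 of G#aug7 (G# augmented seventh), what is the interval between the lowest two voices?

diminished fifth

Those voices are B#1 and F#2.
From B# to F#: 6 semitones over a fifth = diminished.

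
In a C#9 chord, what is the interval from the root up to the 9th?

C# dominant ninth is spelled C#–E#–G#–B–D#.
So we need the interval from C# up to D#.
Counting 9 letters and 14 half steps from C# gives a major ninth.

major ninth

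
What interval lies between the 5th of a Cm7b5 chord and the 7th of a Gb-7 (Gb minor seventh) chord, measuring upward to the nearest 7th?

The 5th of Cm7b5 is Gb; the 7th of Gb-7 (Gb minor seventh) is Fb.
Gb up to Fb is 10 semitones, a half step narrower than a major seventh, so the interval is minor.

minor seventh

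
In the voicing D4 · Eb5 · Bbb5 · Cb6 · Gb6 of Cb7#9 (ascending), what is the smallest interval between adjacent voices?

Adjacent intervals: D4→Eb5 = minor ninth; Eb5→Bbb5 = diminished fifth; Bbb5→Cb6 = major second; Cb6→Gb6 = perfect fifth.
The smallest is Bbb5 to Cb6, a major second (2 semitones).

major second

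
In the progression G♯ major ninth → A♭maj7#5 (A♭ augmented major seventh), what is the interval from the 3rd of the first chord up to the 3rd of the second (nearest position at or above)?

diminished second

G♯ major ninth has B♯ as its 3rd, and A♭maj7#5 (A♭ augmented major seventh) has C as its 3rd.
2 letter names make it a second; at 0 semitones (a whole step narrower than major) the quality is diminished.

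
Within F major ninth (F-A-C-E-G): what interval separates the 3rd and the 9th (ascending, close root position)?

minor seventh

The 3rd is A and the 9th is G.
A up to G is 10 semitones, a half step narrower than a major seventh, so the interval is minor.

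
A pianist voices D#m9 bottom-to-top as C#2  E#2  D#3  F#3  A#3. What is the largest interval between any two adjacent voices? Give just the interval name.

minor seventh

Adjacent intervals: C#2→E#2 = major third; E#2→D#3 = minor seventh; D#3→F#3 = minor third; F#3→A#3 = major third.
The largest is E#2 to D#3, a minor seventh (10 semitones).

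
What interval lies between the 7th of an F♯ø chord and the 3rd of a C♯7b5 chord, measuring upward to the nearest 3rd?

augmented unison

F♯ø has E as its 7th, and C♯7b5 has E♯ as its 3rd.
E up to E♯ is 1 semitone, a half step wider than a perfect unison, so the interval is augmented.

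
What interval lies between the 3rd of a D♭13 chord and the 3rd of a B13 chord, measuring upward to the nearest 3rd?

D♭13 has F as its 3rd, and B13 has D♯ as its 3rd.
From F to D♯: 10 semitones over a sixth = augmented.

A6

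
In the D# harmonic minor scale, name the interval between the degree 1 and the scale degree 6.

minor 6th

Spelling the D# harmonic minor scale: D# E# F# G# A# B C##.
The degree 1 is D# and the degree 6 is B.
6 letter names make it a sixth; at 8 semitones (a half step narrower than major) the quality is minor.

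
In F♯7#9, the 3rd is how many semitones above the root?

The chord tones of F♯ dominant seventh sharp nine are F♯–A♯–C♯–E–G𝄪.
F♯ to A♯ is a major third: 4 semitones.

4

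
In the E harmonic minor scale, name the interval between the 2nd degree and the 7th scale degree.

major sixth

Spelling the E harmonic minor scale: E F♯ G A B C D♯.
That puts F♯ below D♯.
Counting 6 letters and 9 half steps from F♯ gives a major sixth.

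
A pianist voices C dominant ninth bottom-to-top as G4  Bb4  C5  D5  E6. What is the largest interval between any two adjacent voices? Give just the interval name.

M9

Adjacent intervals: G4→Bb4 = minor third; Bb4→C5 = major second; C5→D5 = major second; D5→E6 = major ninth.
The largest is D5 to E6, a major ninth (14 semitones).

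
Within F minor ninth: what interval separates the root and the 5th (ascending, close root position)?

Fm9 is spelled F Ab C Eb G.
The root is F and the 5th is C.
F up to C spans 5 letter names and 7 semitones — a perfect fifth.

perfect 5th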